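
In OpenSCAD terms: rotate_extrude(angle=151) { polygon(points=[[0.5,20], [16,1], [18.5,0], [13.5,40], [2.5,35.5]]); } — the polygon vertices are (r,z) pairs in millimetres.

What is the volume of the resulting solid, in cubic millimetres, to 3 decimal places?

Volume = 10513.128 mm³

Profile (r,z), 5 vertices: (0.5,20) (16,1) (18.5,0) (13.5,40) (2.5,35.5)
edge 0: (0.5,20)→(16,1)  cross = 0.5·1 − 16·20 = -319.5000; (r_i+r_j)·cross = 16.5·-319.5000 = -5271.7500
edge 1: (16,1)→(18.5,0)  cross = 16·0 − 18.5·1 = -18.5000; (r_i+r_j)·cross = 34.5·-18.5000 = -638.2500
edge 2: (18.5,0)→(13.5,40)  cross = 18.5·40 − 13.5·0 = 740.0000; (r_i+r_j)·cross = 32·740.0000 = 23680.0000
edge 3: (13.5,40)→(2.5,35.5)  cross = 13.5·35.5 − 2.5·40 = 379.2500; (r_i+r_j)·cross = 16·379.2500 = 6068.0000
edge 4: (2.5,35.5)→(0.5,20)  cross = 2.5·20 − 0.5·35.5 = 32.2500; (r_i+r_j)·cross = 3·32.2500 = 96.7500
Σcross = 813.5000 → A = |Σcross|/2 = 406.7500 mm²
Σ(r_i+r_j)·cross = 23934.7500 → first moment M = |Σ|/6 = 3989.1250
R_c = M/A = 3989.1250/406.7500 = 9.8073 mm
θ = 151° = 2.635447 rad
V = θ·R_c·A = 2.635447·9.8073·406.7500 = 10513.128 mm³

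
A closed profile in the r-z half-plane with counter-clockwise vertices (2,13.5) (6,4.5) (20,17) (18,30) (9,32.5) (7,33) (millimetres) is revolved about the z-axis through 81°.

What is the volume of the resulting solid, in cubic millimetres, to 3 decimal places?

Volume = 4896.526 mm³

Profile (r,z), 6 vertices: (2,13.5) (6,4.5) (20,17) (18,30) (9,32.5) (7,33)
edge 0: (2,13.5)→(6,4.5)  cross = 2·4.5 − 6·13.5 = -72.0000; (r_i+r_j)·cross = 8·-72.0000 = -576.0000
edge 1: (6,4.5)→(20,17)  cross = 6·17 − 20·4.5 = 12.0000; (r_i+r_j)·cross = 26·12.0000 = 312.0000
edge 2: (20,17)→(18,30)  cross = 20·30 − 18·17 = 294.0000; (r_i+r_j)·cross = 38·294.0000 = 11172.0000
edge 3: (18,30)→(9,32.5)  cross = 18·32.5 − 9·30 = 315.0000; (r_i+r_j)·cross = 27·315.0000 = 8505.0000
edge 4: (9,32.5)→(7,33)  cross = 9·33 − 7·32.5 = 69.5000; (r_i+r_j)·cross = 16·69.5000 = 1112.0000
edge 5: (7,33)→(2,13.5)  cross = 7·13.5 − 2·33 = 28.5000; (r_i+r_j)·cross = 9·28.5000 = 256.5000
Σcross = 647.0000 → A = |Σcross|/2 = 323.5000 mm²
Σ(r_i+r_j)·cross = 20781.5000 → first moment M = |Σ|/6 = 3463.5833
R_c = M/A = 3463.5833/323.5000 = 10.7066 mm
θ = 81° = 1.413717 rad
V = θ·R_c·A = 1.413717·10.7066·323.5000 = 4896.526 mm³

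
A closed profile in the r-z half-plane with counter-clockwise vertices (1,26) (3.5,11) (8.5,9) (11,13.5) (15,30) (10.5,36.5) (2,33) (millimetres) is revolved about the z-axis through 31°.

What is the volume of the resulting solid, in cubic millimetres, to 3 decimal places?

Volume = 1075.127 mm³

Profile (r,z), 7 vertices: (1,26) (3.5,11) (8.5,9) (11,13.5) (15,30) (10.5,36.5) (2,33)
edge 0: (1,26)→(3.5,11)  cross = 1·11 − 3.5·26 = -80.0000; (r_i+r_j)·cross = 4.5·-80.0000 = -360.0000
edge 1: (3.5,11)→(8.5,9)  cross = 3.5·9 − 8.5·11 = -62.0000; (r_i+r_j)·cross = 12·-62.0000 = -744.0000
edge 2: (8.5,9)→(11,13.5)  cross = 8.5·13.5 − 11·9 = 15.7500; (r_i+r_j)·cross = 19.5·15.7500 = 307.1250
edge 3: (11,13.5)→(15,30)  cross = 11·30 − 15·13.5 = 127.5000; (r_i+r_j)·cross = 26·127.5000 = 3315.0000
edge 4: (15,30)→(10.5,36.5)  cross = 15·36.5 − 10.5·30 = 232.5000; (r_i+r_j)·cross = 25.5·232.5000 = 5928.7500
edge 5: (10.5,36.5)→(2,33)  cross = 10.5·33 − 2·36.5 = 273.5000; (r_i+r_j)·cross = 12.5·273.5000 = 3418.7500
edge 6: (2,33)→(1,26)  cross = 2·26 − 1·33 = 19.0000; (r_i+r_j)·cross = 3·19.0000 = 57.0000
Σcross = 526.2500 → A = |Σcross|/2 = 263.1250 mm²
Σ(r_i+r_j)·cross = 11922.6250 → first moment M = |Σ|/6 = 1987.1042
R_c = M/A = 1987.1042/263.1250 = 7.5519 mm
θ = 31° = 0.541052 rad
V = θ·R_c·A = 0.541052·7.5519·263.1250 = 1075.127 mm³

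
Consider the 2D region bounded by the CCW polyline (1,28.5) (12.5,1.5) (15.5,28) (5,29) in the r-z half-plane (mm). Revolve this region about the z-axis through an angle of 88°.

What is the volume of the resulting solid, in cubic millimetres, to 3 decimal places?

Profile (r,z), 4 vertices: (1,28.5) (12.5,1.5) (15.5,28) (5,29)
edge 0: (1,28.5)→(12.5,1.5)  cross = 1·1.5 − 12.5·28.5 = -354.7500; (r_i+r_j)·cross = 13.5·-354.7500 = -4789.1250
edge 1: (12.5,1.5)→(15.5,28)  cross = 12.5·28 − 15.5·1.5 = 326.7500; (r_i+r_j)·cross = 28·326.7500 = 9149.0000
edge 2: (15.5,28)→(5,29)  cross = 15.5·29 − 5·28 = 309.5000; (r_i+r_j)·cross = 20.5·309.5000 = 6344.7500
edge 3: (5,29)→(1,28.5)  cross = 5·28.5 − 1·29 = 113.5000; (r_i+r_j)·cross = 6·113.5000 = 681.0000
Σcross = 395.0000 → A = |Σcross|/2 = 197.5000 mm²
Σ(r_i+r_j)·cross = 11385.6250 → first moment M = |Σ|/6 = 1897.6042
R_c = M/A = 1897.6042/197.5000 = 9.6081 mm
θ = 88° = 1.535890 rad
V = θ·R_c·A = 1.535890·9.6081·197.5000 = 2914.511 mm³

Volume = 2914.511 mm³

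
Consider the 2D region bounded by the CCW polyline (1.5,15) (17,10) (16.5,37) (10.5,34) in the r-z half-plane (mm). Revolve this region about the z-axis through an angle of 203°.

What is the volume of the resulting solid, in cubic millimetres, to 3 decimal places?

Volume = 10061.877 mm³

Profile (r,z), 4 vertices: (1.5,15) (17,10) (16.5,37) (10.5,34)
edge 0: (1.5,15)→(17,10)  cross = 1.5·10 − 17·15 = -240.0000; (r_i+r_j)·cross = 18.5·-240.0000 = -4440.0000
edge 1: (17,10)→(16.5,37)  cross = 17·37 − 16.5·10 = 464.0000; (r_i+r_j)·cross = 33.5·464.0000 = 15544.0000
edge 2: (16.5,37)→(10.5,34)  cross = 16.5·34 − 10.5·37 = 172.5000; (r_i+r_j)·cross = 27·172.5000 = 4657.5000
edge 3: (10.5,34)→(1.5,15)  cross = 10.5·15 − 1.5·34 = 106.5000; (r_i+r_j)·cross = 12·106.5000 = 1278.0000
Σcross = 503.0000 → A = |Σcross|/2 = 251.5000 mm²
Σ(r_i+r_j)·cross = 17039.5000 → first moment M = |Σ|/6 = 2839.9167
R_c = M/A = 2839.9167/251.5000 = 11.2919 mm
θ = 203° = 3.543018 rad
V = θ·R_c·A = 3.543018·11.2919·251.5000 = 10061.877 mm³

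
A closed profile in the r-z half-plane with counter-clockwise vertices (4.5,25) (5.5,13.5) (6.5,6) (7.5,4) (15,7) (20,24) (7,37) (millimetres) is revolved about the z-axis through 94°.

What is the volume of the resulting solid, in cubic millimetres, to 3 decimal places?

Profile (r,z), 7 vertices: (4.5,25) (5.5,13.5) (6.5,6) (7.5,4) (15,7) (20,24) (7,37)
edge 0: (4.5,25)→(5.5,13.5)  cross = 4.5·13.5 − 5.5·25 = -76.7500; (r_i+r_j)·cross = 10·-76.7500 = -767.5000
edge 1: (5.5,13.5)→(6.5,6)  cross = 5.5·6 − 6.5·13.5 = -54.7500; (r_i+r_j)·cross = 12·-54.7500 = -657.0000
edge 2: (6.5,6)→(7.5,4)  cross = 6.5·4 − 7.5·6 = -19.0000; (r_i+r_j)·cross = 14·-19.0000 = -266.0000
edge 3: (7.5,4)→(15,7)  cross = 7.5·7 − 15·4 = -7.5000; (r_i+r_j)·cross = 22.5·-7.5000 = -168.7500
edge 4: (15,7)→(20,24)  cross = 15·24 − 20·7 = 220.0000; (r_i+r_j)·cross = 35·220.0000 = 7700.0000
edge 5: (20,24)→(7,37)  cross = 20·37 − 7·24 = 572.0000; (r_i+r_j)·cross = 27·572.0000 = 15444.0000
edge 6: (7,37)→(4.5,25)  cross = 7·25 − 4.5·37 = 8.5000; (r_i+r_j)·cross = 11.5·8.5000 = 97.7500
Σcross = 642.5000 → A = |Σcross|/2 = 321.2500 mm²
Σ(r_i+r_j)·cross = 21382.5000 → first moment M = |Σ|/6 = 3563.7500
R_c = M/A = 3563.7500/321.2500 = 11.0934 mm
θ = 94° = 1.640609 rad
V = θ·R_c·A = 1.640609·11.0934·321.2500 = 5846.722 mm³

Volume = 5846.722 mm³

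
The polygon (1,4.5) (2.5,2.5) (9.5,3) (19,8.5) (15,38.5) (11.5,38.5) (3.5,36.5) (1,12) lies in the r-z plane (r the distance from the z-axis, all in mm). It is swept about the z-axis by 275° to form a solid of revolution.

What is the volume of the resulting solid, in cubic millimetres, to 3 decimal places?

Profile (r,z), 8 vertices: (1,4.5) (2.5,2.5) (9.5,3) (19,8.5) (15,38.5) (11.5,38.5) (3.5,36.5) (1,12)
edge 0: (1,4.5)→(2.5,2.5)  cross = 1·2.5 − 2.5·4.5 = -8.7500; (r_i+r_j)·cross = 3.5·-8.7500 = -30.6250
edge 1: (2.5,2.5)→(9.5,3)  cross = 2.5·3 − 9.5·2.5 = -16.2500; (r_i+r_j)·cross = 12·-16.2500 = -195.0000
edge 2: (9.5,3)→(19,8.5)  cross = 9.5·8.5 − 19·3 = 23.7500; (r_i+r_j)·cross = 28.5·23.7500 = 676.8750
edge 3: (19,8.5)→(15,38.5)  cross = 19·38.5 − 15·8.5 = 604.0000; (r_i+r_j)·cross = 34·604.0000 = 20536.0000
edge 4: (15,38.5)→(11.5,38.5)  cross = 15·38.5 − 11.5·38.5 = 134.7500; (r_i+r_j)·cross = 26.5·134.7500 = 3570.8750
edge 5: (11.5,38.5)→(3.5,36.5)  cross = 11.5·36.5 − 3.5·38.5 = 285.0000; (r_i+r_j)·cross = 15·285.0000 = 4275.0000
edge 6: (3.5,36.5)→(1,12)  cross = 3.5·12 − 1·36.5 = 5.5000; (r_i+r_j)·cross = 4.5·5.5000 = 24.7500
edge 7: (1,12)→(1,4.5)  cross = 1·4.5 − 1·12 = -7.5000; (r_i+r_j)·cross = 2·-7.5000 = -15.0000
Σcross = 1020.5000 → A = |Σcross|/2 = 510.2500 mm²
Σ(r_i+r_j)·cross = 28842.8750 → first moment M = |Σ|/6 = 4807.1458
R_c = M/A = 4807.1458/510.2500 = 9.4212 mm
θ = 275° = 4.799655 rad
V = θ·R_c·A = 4.799655·9.4212·510.2500 = 23072.644 mm³

Volume = 23072.644 mm³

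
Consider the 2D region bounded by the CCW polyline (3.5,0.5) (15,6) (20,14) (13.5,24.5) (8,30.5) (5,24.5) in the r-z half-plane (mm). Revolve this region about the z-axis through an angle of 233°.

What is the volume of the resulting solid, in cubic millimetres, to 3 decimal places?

Profile (r,z), 6 vertices: (3.5,0.5) (15,6) (20,14) (13.5,24.5) (8,30.5) (5,24.5)
edge 0: (3.5,0.5)→(15,6)  cross = 3.5·6 − 15·0.5 = 13.5000; (r_i+r_j)·cross = 18.5·13.5000 = 249.7500
edge 1: (15,6)→(20,14)  cross = 15·14 − 20·6 = 90.0000; (r_i+r_j)·cross = 35·90.0000 = 3150.0000
edge 2: (20,14)→(13.5,24.5)  cross = 20·24.5 − 13.5·14 = 301.0000; (r_i+r_j)·cross = 33.5·301.0000 = 10083.5000
edge 3: (13.5,24.5)→(8,30.5)  cross = 13.5·30.5 − 8·24.5 = 215.7500; (r_i+r_j)·cross = 21.5·215.7500 = 4638.6250
edge 4: (8,30.5)→(5,24.5)  cross = 8·24.5 − 5·30.5 = 43.5000; (r_i+r_j)·cross = 13·43.5000 = 565.5000
edge 5: (5,24.5)→(3.5,0.5)  cross = 5·0.5 − 3.5·24.5 = -83.2500; (r_i+r_j)·cross = 8.5·-83.2500 = -707.6250
Σcross = 580.5000 → A = |Σcross|/2 = 290.2500 mm²
Σ(r_i+r_j)·cross = 17979.7500 → first moment M = |Σ|/6 = 2996.6250
R_c = M/A = 2996.6250/290.2500 = 10.3243 mm
θ = 233° = 4.066617 rad
V = θ·R_c·A = 4.066617·10.3243·290.2500 = 12186.127 mm³

Volume = 12186.127 mm³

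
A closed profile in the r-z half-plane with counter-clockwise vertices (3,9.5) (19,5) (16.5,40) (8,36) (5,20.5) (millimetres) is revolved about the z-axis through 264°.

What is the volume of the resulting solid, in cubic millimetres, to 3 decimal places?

Profile (r,z), 5 vertices: (3,9.5) (19,5) (16.5,40) (8,36) (5,20.5)
edge 0: (3,9.5)→(19,5)  cross = 3·5 − 19·9.5 = -165.5000; (r_i+r_j)·cross = 22·-165.5000 = -3641.0000
edge 1: (19,5)→(16.5,40)  cross = 19·40 − 16.5·5 = 677.5000; (r_i+r_j)·cross = 35.5·677.5000 = 24051.2500
edge 2: (16.5,40)→(8,36)  cross = 16.5·36 − 8·40 = 274.0000; (r_i+r_j)·cross = 24.5·274.0000 = 6713.0000
edge 3: (8,36)→(5,20.5)  cross = 8·20.5 − 5·36 = -16.0000; (r_i+r_j)·cross = 13·-16.0000 = -208.0000
edge 4: (5,20.5)→(3,9.5)  cross = 5·9.5 − 3·20.5 = -14.0000; (r_i+r_j)·cross = 8·-14.0000 = -112.0000
Σcross = 756.0000 → A = |Σcross|/2 = 378.0000 mm²
Σ(r_i+r_j)·cross = 26803.2500 → first moment M = |Σ|/6 = 4467.2083
R_c = M/A = 4467.2083/378.0000 = 11.8180 mm
θ = 264° = 4.607669 rad
V = θ·R_c·A = 4.607669·11.8180·378.0000 = 20583.418 mm³

Volume = 20583.418 mm³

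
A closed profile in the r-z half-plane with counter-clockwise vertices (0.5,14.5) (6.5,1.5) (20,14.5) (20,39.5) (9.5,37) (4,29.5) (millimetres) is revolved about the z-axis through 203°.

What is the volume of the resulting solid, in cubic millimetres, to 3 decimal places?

Volume = 19952.065 mm³

Profile (r,z), 6 vertices: (0.5,14.5) (6.5,1.5) (20,14.5) (20,39.5) (9.5,37) (4,29.5)
edge 0: (0.5,14.5)→(6.5,1.5)  cross = 0.5·1.5 − 6.5·14.5 = -93.5000; (r_i+r_j)·cross = 7·-93.5000 = -654.5000
edge 1: (6.5,1.5)→(20,14.5)  cross = 6.5·14.5 − 20·1.5 = 64.2500; (r_i+r_j)·cross = 26.5·64.2500 = 1702.6250
edge 2: (20,14.5)→(20,39.5)  cross = 20·39.5 − 20·14.5 = 500.0000; (r_i+r_j)·cross = 40·500.0000 = 20000.0000
edge 3: (20,39.5)→(9.5,37)  cross = 20·37 − 9.5·39.5 = 364.7500; (r_i+r_j)·cross = 29.5·364.7500 = 10760.1250
edge 4: (9.5,37)→(4,29.5)  cross = 9.5·29.5 − 4·37 = 132.2500; (r_i+r_j)·cross = 13.5·132.2500 = 1785.3750
edge 5: (4,29.5)→(0.5,14.5)  cross = 4·14.5 − 0.5·29.5 = 43.2500; (r_i+r_j)·cross = 4.5·43.2500 = 194.6250
Σcross = 1011.0000 → A = |Σcross|/2 = 505.5000 mm²
Σ(r_i+r_j)·cross = 33788.2500 → first moment M = |Σ|/6 = 5631.3750
R_c = M/A = 5631.3750/505.5000 = 11.1402 mm
θ = 203° = 3.543018 rad
V = θ·R_c·A = 3.543018·11.1402·505.5000 = 19952.065 mm³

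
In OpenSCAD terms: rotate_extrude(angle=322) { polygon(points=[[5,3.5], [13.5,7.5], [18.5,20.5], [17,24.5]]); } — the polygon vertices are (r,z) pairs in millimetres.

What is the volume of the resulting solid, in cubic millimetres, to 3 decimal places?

Profile (r,z), 4 vertices: (5,3.5) (13.5,7.5) (18.5,20.5) (17,24.5)
edge 0: (5,3.5)→(13.5,7.5)  cross = 5·7.5 − 13.5·3.5 = -9.7500; (r_i+r_j)·cross = 18.5·-9.7500 = -180.3750
edge 1: (13.5,7.5)→(18.5,20.5)  cross = 13.5·20.5 − 18.5·7.5 = 138.0000; (r_i+r_j)·cross = 32·138.0000 = 4416.0000
edge 2: (18.5,20.5)→(17,24.5)  cross = 18.5·24.5 − 17·20.5 = 104.7500; (r_i+r_j)·cross = 35.5·104.7500 = 3718.6250
edge 3: (17,24.5)→(5,3.5)  cross = 17·3.5 − 5·24.5 = -63.0000; (r_i+r_j)·cross = 22·-63.0000 = -1386.0000
Σcross = 170.0000 → A = |Σcross|/2 = 85.0000 mm²
Σ(r_i+r_j)·cross = 6568.2500 → first moment M = |Σ|/6 = 1094.7083
R_c = M/A = 1094.7083/85.0000 = 12.8789 mm
θ = 322° = 5.619960 rad
V = θ·R_c·A = 5.619960·12.8789·85.0000 = 6152.217 mm³

Volume = 6152.217 mm³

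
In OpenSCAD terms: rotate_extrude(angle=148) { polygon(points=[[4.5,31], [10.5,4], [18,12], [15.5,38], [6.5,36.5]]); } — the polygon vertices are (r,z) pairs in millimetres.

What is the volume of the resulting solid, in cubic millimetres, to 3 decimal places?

Profile (r,z), 5 vertices: (4.5,31) (10.5,4) (18,12) (15.5,38) (6.5,36.5)
edge 0: (4.5,31)→(10.5,4)  cross = 4.5·4 − 10.5·31 = -307.5000; (r_i+r_j)·cross = 15·-307.5000 = -4612.5000
edge 1: (10.5,4)→(18,12)  cross = 10.5·12 − 18·4 = 54.0000; (r_i+r_j)·cross = 28.5·54.0000 = 1539.0000
edge 2: (18,12)→(15.5,38)  cross = 18·38 − 15.5·12 = 498.0000; (r_i+r_j)·cross = 33.5·498.0000 = 16683.0000
edge 3: (15.5,38)→(6.5,36.5)  cross = 15.5·36.5 − 6.5·38 = 318.7500; (r_i+r_j)·cross = 22·318.7500 = 7012.5000
edge 4: (6.5,36.5)→(4.5,31)  cross = 6.5·31 − 4.5·36.5 = 37.2500; (r_i+r_j)·cross = 11·37.2500 = 409.7500
Σcross = 600.5000 → A = |Σcross|/2 = 300.2500 mm²
Σ(r_i+r_j)·cross = 21031.7500 → first moment M = |Σ|/6 = 3505.2917
R_c = M/A = 3505.2917/300.2500 = 11.6746 mm
θ = 148° = 2.583087 rad
V = θ·R_c·A = 2.583087·11.6746·300.2500 = 9054.474 mm³

Volume = 9054.474 mm³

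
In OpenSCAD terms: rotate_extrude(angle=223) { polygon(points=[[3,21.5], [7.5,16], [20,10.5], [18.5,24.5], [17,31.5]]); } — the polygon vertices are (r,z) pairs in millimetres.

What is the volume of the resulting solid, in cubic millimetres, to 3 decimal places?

Profile (r,z), 5 vertices: (3,21.5) (7.5,16) (20,10.5) (18.5,24.5) (17,31.5)
edge 0: (3,21.5)→(7.5,16)  cross = 3·16 − 7.5·21.5 = -113.2500; (r_i+r_j)·cross = 10.5·-113.2500 = -1189.1250
edge 1: (7.5,16)→(20,10.5)  cross = 7.5·10.5 − 20·16 = -241.2500; (r_i+r_j)·cross = 27.5·-241.2500 = -6634.3750
edge 2: (20,10.5)→(18.5,24.5)  cross = 20·24.5 − 18.5·10.5 = 295.7500; (r_i+r_j)·cross = 38.5·295.7500 = 11386.3750
edge 3: (18.5,24.5)→(17,31.5)  cross = 18.5·31.5 − 17·24.5 = 166.2500; (r_i+r_j)·cross = 35.5·166.2500 = 5901.8750
edge 4: (17,31.5)→(3,21.5)  cross = 17·21.5 − 3·31.5 = 271.0000; (r_i+r_j)·cross = 20·271.0000 = 5420.0000
Σcross = 378.5000 → A = |Σcross|/2 = 189.2500 mm²
Σ(r_i+r_j)·cross = 14884.7500 → first moment M = |Σ|/6 = 2480.7917
R_c = M/A = 2480.7917/189.2500 = 13.1085 mm
θ = 223° = 3.892084 rad
V = θ·R_c·A = 3.892084·13.1085·189.2500 = 9655.450 mm³

Volume = 9655.450 mm³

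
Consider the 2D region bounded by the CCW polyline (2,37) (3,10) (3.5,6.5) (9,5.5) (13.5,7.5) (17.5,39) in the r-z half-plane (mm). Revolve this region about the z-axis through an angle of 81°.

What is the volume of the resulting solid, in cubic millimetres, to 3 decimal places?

Profile (r,z), 6 vertices: (2,37) (3,10) (3.5,6.5) (9,5.5) (13.5,7.5) (17.5,39)
edge 0: (2,37)→(3,10)  cross = 2·10 − 3·37 = -91.0000; (r_i+r_j)·cross = 5·-91.0000 = -455.0000
edge 1: (3,10)→(3.5,6.5)  cross = 3·6.5 − 3.5·10 = -15.5000; (r_i+r_j)·cross = 6.5·-15.5000 = -100.7500
edge 2: (3.5,6.5)→(9,5.5)  cross = 3.5·5.5 − 9·6.5 = -39.2500; (r_i+r_j)·cross = 12.5·-39.2500 = -490.6250
edge 3: (9,5.5)→(13.5,7.5)  cross = 9·7.5 − 13.5·5.5 = -6.7500; (r_i+r_j)·cross = 22.5·-6.7500 = -151.8750
edge 4: (13.5,7.5)→(17.5,39)  cross = 13.5·39 − 17.5·7.5 = 395.2500; (r_i+r_j)·cross = 31·395.2500 = 12252.7500
edge 5: (17.5,39)→(2,37)  cross = 17.5·37 − 2·39 = 569.5000; (r_i+r_j)·cross = 19.5·569.5000 = 11105.2500
Σcross = 812.2500 → A = |Σcross|/2 = 406.1250 mm²
Σ(r_i+r_j)·cross = 22159.7500 → first moment M = |Σ|/6 = 3693.2917
R_c = M/A = 3693.2917/406.1250 = 9.0940 mm
θ = 81° = 1.413717 rad
V = θ·R_c·A = 1.413717·9.0940·406.1250 = 5221.268 mm³

Volume = 5221.268 mm³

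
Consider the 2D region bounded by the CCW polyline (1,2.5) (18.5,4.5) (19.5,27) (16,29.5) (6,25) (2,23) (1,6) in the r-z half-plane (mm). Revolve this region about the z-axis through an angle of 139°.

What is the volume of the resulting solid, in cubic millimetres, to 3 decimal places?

Volume = 10305.579 mm³

Profile (r,z), 7 vertices: (1,2.5) (18.5,4.5) (19.5,27) (16,29.5) (6,25) (2,23) (1,6)
edge 0: (1,2.5)→(18.5,4.5)  cross = 1·4.5 − 18.5·2.5 = -41.7500; (r_i+r_j)·cross = 19.5·-41.7500 = -814.1250
edge 1: (18.5,4.5)→(19.5,27)  cross = 18.5·27 − 19.5·4.5 = 411.7500; (r_i+r_j)·cross = 38·411.7500 = 15646.5000
edge 2: (19.5,27)→(16,29.5)  cross = 19.5·29.5 − 16·27 = 143.2500; (r_i+r_j)·cross = 35.5·143.2500 = 5085.3750
edge 3: (16,29.5)→(6,25)  cross = 16·25 − 6·29.5 = 223.0000; (r_i+r_j)·cross = 22·223.0000 = 4906.0000
edge 4: (6,25)→(2,23)  cross = 6·23 − 2·25 = 88.0000; (r_i+r_j)·cross = 8·88.0000 = 704.0000
edge 5: (2,23)→(1,6)  cross = 2·6 − 1·23 = -11.0000; (r_i+r_j)·cross = 3·-11.0000 = -33.0000
edge 6: (1,6)→(1,2.5)  cross = 1·2.5 − 1·6 = -3.5000; (r_i+r_j)·cross = 2·-3.5000 = -7.0000
Σcross = 809.7500 → A = |Σcross|/2 = 404.8750 mm²
Σ(r_i+r_j)·cross = 25487.7500 → first moment M = |Σ|/6 = 4247.9583
R_c = M/A = 4247.9583/404.8750 = 10.4920 mm
θ = 139° = 2.426008 rad
V = θ·R_c·A = 2.426008·10.4920·404.8750 = 10305.579 mm³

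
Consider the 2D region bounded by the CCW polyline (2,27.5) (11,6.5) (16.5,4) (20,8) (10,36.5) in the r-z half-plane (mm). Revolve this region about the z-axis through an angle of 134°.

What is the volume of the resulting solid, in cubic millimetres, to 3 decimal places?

Volume = 7140.615 mm³

Profile (r,z), 5 vertices: (2,27.5) (11,6.5) (16.5,4) (20,8) (10,36.5)
edge 0: (2,27.5)→(11,6.5)  cross = 2·6.5 − 11·27.5 = -289.5000; (r_i+r_j)·cross = 13·-289.5000 = -3763.5000
edge 1: (11,6.5)→(16.5,4)  cross = 11·4 − 16.5·6.5 = -63.2500; (r_i+r_j)·cross = 27.5·-63.2500 = -1739.3750
edge 2: (16.5,4)→(20,8)  cross = 16.5·8 − 20·4 = 52.0000; (r_i+r_j)·cross = 36.5·52.0000 = 1898.0000
edge 3: (20,8)→(10,36.5)  cross = 20·36.5 − 10·8 = 650.0000; (r_i+r_j)·cross = 30·650.0000 = 19500.0000
edge 4: (10,36.5)→(2,27.5)  cross = 10·27.5 − 2·36.5 = 202.0000; (r_i+r_j)·cross = 12·202.0000 = 2424.0000
Σcross = 551.2500 → A = |Σcross|/2 = 275.6250 mm²
Σ(r_i+r_j)·cross = 18319.1250 → first moment M = |Σ|/6 = 3053.1875
R_c = M/A = 3053.1875/275.6250 = 11.0773 mm
θ = 134° = 2.338741 rad
V = θ·R_c·A = 2.338741·11.0773·275.6250 = 7140.615 mm³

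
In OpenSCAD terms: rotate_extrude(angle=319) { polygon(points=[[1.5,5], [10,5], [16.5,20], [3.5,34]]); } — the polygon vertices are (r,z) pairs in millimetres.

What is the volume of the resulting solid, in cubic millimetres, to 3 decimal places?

Profile (r,z), 4 vertices: (1.5,5) (10,5) (16.5,20) (3.5,34)
edge 0: (1.5,5)→(10,5)  cross = 1.5·5 − 10·5 = -42.5000; (r_i+r_j)·cross = 11.5·-42.5000 = -488.7500
edge 1: (10,5)→(16.5,20)  cross = 10·20 − 16.5·5 = 117.5000; (r_i+r_j)·cross = 26.5·117.5000 = 3113.7500
edge 2: (16.5,20)→(3.5,34)  cross = 16.5·34 − 3.5·20 = 491.0000; (r_i+r_j)·cross = 20·491.0000 = 9820.0000
edge 3: (3.5,34)→(1.5,5)  cross = 3.5·5 − 1.5·34 = -33.5000; (r_i+r_j)·cross = 5·-33.5000 = -167.5000
Σcross = 532.5000 → A = |Σcross|/2 = 266.2500 mm²
Σ(r_i+r_j)·cross = 12277.5000 → first moment M = |Σ|/6 = 2046.2500
R_c = M/A = 2046.2500/266.2500 = 7.6854 mm
θ = 319° = 5.567600 rad
V = θ·R_c·A = 5.567600·7.6854·266.2500 = 11392.702 mm³

Volume = 11392.702 mm³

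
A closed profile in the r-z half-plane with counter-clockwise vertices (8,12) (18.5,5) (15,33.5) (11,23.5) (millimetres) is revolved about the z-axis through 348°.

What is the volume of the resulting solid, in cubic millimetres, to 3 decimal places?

Profile (r,z), 4 vertices: (8,12) (18.5,5) (15,33.5) (11,23.5)
edge 0: (8,12)→(18.5,5)  cross = 8·5 − 18.5·12 = -182.0000; (r_i+r_j)·cross = 26.5·-182.0000 = -4823.0000
edge 1: (18.5,5)→(15,33.5)  cross = 18.5·33.5 − 15·5 = 544.7500; (r_i+r_j)·cross = 33.5·544.7500 = 18249.1250
edge 2: (15,33.5)→(11,23.5)  cross = 15·23.5 − 11·33.5 = -16.0000; (r_i+r_j)·cross = 26·-16.0000 = -416.0000
edge 3: (11,23.5)→(8,12)  cross = 11·12 − 8·23.5 = -56.0000; (r_i+r_j)·cross = 19·-56.0000 = -1064.0000
Σcross = 290.7500 → A = |Σcross|/2 = 145.3750 mm²
Σ(r_i+r_j)·cross = 11946.1250 → first moment M = |Σ|/6 = 1991.0208
R_c = M/A = 1991.0208/145.3750 = 13.6958 mm
θ = 348° = 6.073746 rad
V = θ·R_c·A = 6.073746·13.6958·145.3750 = 12092.954 mm³

Volume = 12092.954 mm³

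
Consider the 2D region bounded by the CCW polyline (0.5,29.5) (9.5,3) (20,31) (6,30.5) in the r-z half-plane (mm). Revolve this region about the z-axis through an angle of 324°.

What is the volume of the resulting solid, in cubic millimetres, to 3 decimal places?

Profile (r,z), 4 vertices: (0.5,29.5) (9.5,3) (20,31) (6,30.5)
edge 0: (0.5,29.5)→(9.5,3)  cross = 0.5·3 − 9.5·29.5 = -278.7500; (r_i+r_j)·cross = 10·-278.7500 = -2787.5000
edge 1: (9.5,3)→(20,31)  cross = 9.5·31 − 20·3 = 234.5000; (r_i+r_j)·cross = 29.5·234.5000 = 6917.7500
edge 2: (20,31)→(6,30.5)  cross = 20·30.5 − 6·31 = 424.0000; (r_i+r_j)·cross = 26·424.0000 = 11024.0000
edge 3: (6,30.5)→(0.5,29.5)  cross = 6·29.5 − 0.5·30.5 = 161.7500; (r_i+r_j)·cross = 6.5·161.7500 = 1051.3750
Σcross = 541.5000 → A = |Σcross|/2 = 270.7500 mm²
Σ(r_i+r_j)·cross = 16205.6250 → first moment M = |Σ|/6 = 2700.9375
R_c = M/A = 2700.9375/270.7500 = 9.9758 mm
θ = 324° = 5.654867 rad
V = θ·R_c·A = 5.654867·9.9758·270.7500 = 15273.442 mm³

Volume = 15273.442 mm³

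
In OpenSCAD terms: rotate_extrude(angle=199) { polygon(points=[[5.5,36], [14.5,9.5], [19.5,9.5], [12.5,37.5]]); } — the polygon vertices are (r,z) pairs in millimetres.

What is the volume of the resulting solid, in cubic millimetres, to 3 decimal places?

Volume = 7512.253 mm³

Profile (r,z), 4 vertices: (5.5,36) (14.5,9.5) (19.5,9.5) (12.5,37.5)
edge 0: (5.5,36)→(14.5,9.5)  cross = 5.5·9.5 − 14.5·36 = -469.7500; (r_i+r_j)·cross = 20·-469.7500 = -9395.0000
edge 1: (14.5,9.5)→(19.5,9.5)  cross = 14.5·9.5 − 19.5·9.5 = -47.5000; (r_i+r_j)·cross = 34·-47.5000 = -1615.0000
edge 2: (19.5,9.5)→(12.5,37.5)  cross = 19.5·37.5 − 12.5·9.5 = 612.5000; (r_i+r_j)·cross = 32·612.5000 = 19600.0000
edge 3: (12.5,37.5)→(5.5,36)  cross = 12.5·36 − 5.5·37.5 = 243.7500; (r_i+r_j)·cross = 18·243.7500 = 4387.5000
Σcross = 339.0000 → A = |Σcross|/2 = 169.5000 mm²
Σ(r_i+r_j)·cross = 12977.5000 → first moment M = |Σ|/6 = 2162.9167
R_c = M/A = 2162.9167/169.5000 = 12.7606 mm
θ = 199° = 3.473205 rad
V = θ·R_c·A = 3.473205·12.7606·169.5000 = 7512.253 mm³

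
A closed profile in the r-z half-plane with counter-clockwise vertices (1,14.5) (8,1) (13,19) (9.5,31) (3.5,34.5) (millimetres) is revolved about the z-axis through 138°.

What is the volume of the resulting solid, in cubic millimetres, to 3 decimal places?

Profile (r,z), 5 vertices: (1,14.5) (8,1) (13,19) (9.5,31) (3.5,34.5)
edge 0: (1,14.5)→(8,1)  cross = 1·1 − 8·14.5 = -115.0000; (r_i+r_j)·cross = 9·-115.0000 = -1035.0000
edge 1: (8,1)→(13,19)  cross = 8·19 − 13·1 = 139.0000; (r_i+r_j)·cross = 21·139.0000 = 2919.0000
edge 2: (13,19)→(9.5,31)  cross = 13·31 − 9.5·19 = 222.5000; (r_i+r_j)·cross = 22.5·222.5000 = 5006.2500
edge 3: (9.5,31)→(3.5,34.5)  cross = 9.5·34.5 − 3.5·31 = 219.2500; (r_i+r_j)·cross = 13·219.2500 = 2850.2500
edge 4: (3.5,34.5)→(1,14.5)  cross = 3.5·14.5 − 1·34.5 = 16.2500; (r_i+r_j)·cross = 4.5·16.2500 = 73.1250
Σcross = 482.0000 → A = |Σcross|/2 = 241.0000 mm²
Σ(r_i+r_j)·cross = 9813.6250 → first moment M = |Σ|/6 = 1635.6042
R_c = M/A = 1635.6042/241.0000 = 6.7867 mm
θ = 138° = 2.408554 rad
V = θ·R_c·A = 2.408554·6.7867·241.0000 = 3939.442 mm³

Volume = 3939.442 mm³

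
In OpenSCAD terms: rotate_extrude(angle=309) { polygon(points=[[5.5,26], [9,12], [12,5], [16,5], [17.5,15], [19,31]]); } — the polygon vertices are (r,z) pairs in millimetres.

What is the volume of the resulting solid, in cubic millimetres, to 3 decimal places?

Volume = 15602.369 mm³

Profile (r,z), 6 vertices: (5.5,26) (9,12) (12,5) (16,5) (17.5,15) (19,31)
edge 0: (5.5,26)→(9,12)  cross = 5.5·12 − 9·26 = -168.0000; (r_i+r_j)·cross = 14.5·-168.0000 = -2436.0000
edge 1: (9,12)→(12,5)  cross = 9·5 − 12·12 = -99.0000; (r_i+r_j)·cross = 21·-99.0000 = -2079.0000
edge 2: (12,5)→(16,5)  cross = 12·5 − 16·5 = -20.0000; (r_i+r_j)·cross = 28·-20.0000 = -560.0000
edge 3: (16,5)→(17.5,15)  cross = 16·15 − 17.5·5 = 152.5000; (r_i+r_j)·cross = 33.5·152.5000 = 5108.7500
edge 4: (17.5,15)→(19,31)  cross = 17.5·31 − 19·15 = 257.5000; (r_i+r_j)·cross = 36.5·257.5000 = 9398.7500
edge 5: (19,31)→(5.5,26)  cross = 19·26 − 5.5·31 = 323.5000; (r_i+r_j)·cross = 24.5·323.5000 = 7925.7500
Σcross = 446.5000 → A = |Σcross|/2 = 223.2500 mm²
Σ(r_i+r_j)·cross = 17358.2500 → first moment M = |Σ|/6 = 2893.0417
R_c = M/A = 2893.0417/223.2500 = 12.9588 mm
θ = 309° = 5.393067 rad
V = θ·R_c·A = 5.393067·12.9588·223.2500 = 15602.369 mm³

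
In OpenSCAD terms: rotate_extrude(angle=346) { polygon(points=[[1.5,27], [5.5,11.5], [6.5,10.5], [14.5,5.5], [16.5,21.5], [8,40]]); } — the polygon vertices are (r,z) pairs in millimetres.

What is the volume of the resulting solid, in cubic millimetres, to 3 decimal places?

Profile (r,z), 6 vertices: (1.5,27) (5.5,11.5) (6.5,10.5) (14.5,5.5) (16.5,21.5) (8,40)
edge 0: (1.5,27)→(5.5,11.5)  cross = 1.5·11.5 − 5.5·27 = -131.2500; (r_i+r_j)·cross = 7·-131.2500 = -918.7500
edge 1: (5.5,11.5)→(6.5,10.5)  cross = 5.5·10.5 − 6.5·11.5 = -17.0000; (r_i+r_j)·cross = 12·-17.0000 = -204.0000
edge 2: (6.5,10.5)→(14.5,5.5)  cross = 6.5·5.5 − 14.5·10.5 = -116.5000; (r_i+r_j)·cross = 21·-116.5000 = -2446.5000
edge 3: (14.5,5.5)→(16.5,21.5)  cross = 14.5·21.5 − 16.5·5.5 = 221.0000; (r_i+r_j)·cross = 31·221.0000 = 6851.0000
edge 4: (16.5,21.5)→(8,40)  cross = 16.5·40 − 8·21.5 = 488.0000; (r_i+r_j)·cross = 24.5·488.0000 = 11956.0000
edge 5: (8,40)→(1.5,27)  cross = 8·27 − 1.5·40 = 156.0000; (r_i+r_j)·cross = 9.5·156.0000 = 1482.0000
Σcross = 600.2500 → A = |Σcross|/2 = 300.1250 mm²
Σ(r_i+r_j)·cross = 16719.7500 → first moment M = |Σ|/6 = 2786.6250
R_c = M/A = 2786.6250/300.1250 = 9.2849 mm
θ = 346° = 6.038839 rad
V = θ·R_c·A = 6.038839·9.2849·300.1250 = 16827.980 mm³

Volume = 16827.980 mm³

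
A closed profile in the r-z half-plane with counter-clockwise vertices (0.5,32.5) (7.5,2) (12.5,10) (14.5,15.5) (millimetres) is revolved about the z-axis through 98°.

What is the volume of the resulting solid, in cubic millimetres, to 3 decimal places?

Volume = 2088.640 mm³

Profile (r,z), 4 vertices: (0.5,32.5) (7.5,2) (12.5,10) (14.5,15.5)
edge 0: (0.5,32.5)→(7.5,2)  cross = 0.5·2 − 7.5·32.5 = -242.7500; (r_i+r_j)·cross = 8·-242.7500 = -1942.0000
edge 1: (7.5,2)→(12.5,10)  cross = 7.5·10 − 12.5·2 = 50.0000; (r_i+r_j)·cross = 20·50.0000 = 1000.0000
edge 2: (12.5,10)→(14.5,15.5)  cross = 12.5·15.5 − 14.5·10 = 48.7500; (r_i+r_j)·cross = 27·48.7500 = 1316.2500
edge 3: (14.5,15.5)→(0.5,32.5)  cross = 14.5·32.5 − 0.5·15.5 = 463.5000; (r_i+r_j)·cross = 15·463.5000 = 6952.5000
Σcross = 319.5000 → A = |Σcross|/2 = 159.7500 mm²
Σ(r_i+r_j)·cross = 7326.7500 → first moment M = |Σ|/6 = 1221.1250
R_c = M/A = 1221.1250/159.7500 = 7.6440 mm
θ = 98° = 1.710423 rad
V = θ·R_c·A = 1.710423·7.6440·159.7500 = 2088.640 mm³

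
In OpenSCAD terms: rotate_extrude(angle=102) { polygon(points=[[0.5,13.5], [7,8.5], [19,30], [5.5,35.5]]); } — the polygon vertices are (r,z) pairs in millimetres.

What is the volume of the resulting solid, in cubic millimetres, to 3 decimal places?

Volume = 3977.603 mm³

Profile (r,z), 4 vertices: (0.5,13.5) (7,8.5) (19,30) (5.5,35.5)
edge 0: (0.5,13.5)→(7,8.5)  cross = 0.5·8.5 − 7·13.5 = -90.2500; (r_i+r_j)·cross = 7.5·-90.2500 = -676.8750
edge 1: (7,8.5)→(19,30)  cross = 7·30 − 19·8.5 = 48.5000; (r_i+r_j)·cross = 26·48.5000 = 1261.0000
edge 2: (19,30)→(5.5,35.5)  cross = 19·35.5 − 5.5·30 = 509.5000; (r_i+r_j)·cross = 24.5·509.5000 = 12482.7500
edge 3: (5.5,35.5)→(0.5,13.5)  cross = 5.5·13.5 − 0.5·35.5 = 56.5000; (r_i+r_j)·cross = 6·56.5000 = 339.0000
Σcross = 524.2500 → A = |Σcross|/2 = 262.1250 mm²
Σ(r_i+r_j)·cross = 13405.8750 → first moment M = |Σ|/6 = 2234.3125
R_c = M/A = 2234.3125/262.1250 = 8.5238 mm
θ = 102° = 1.780236 rad
V = θ·R_c·A = 1.780236·8.5238·262.1250 = 3977.603 mm³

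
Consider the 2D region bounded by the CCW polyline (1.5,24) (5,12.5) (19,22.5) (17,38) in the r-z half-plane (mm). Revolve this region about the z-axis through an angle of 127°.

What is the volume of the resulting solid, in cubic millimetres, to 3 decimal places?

Profile (r,z), 4 vertices: (1.5,24) (5,12.5) (19,22.5) (17,38)
edge 0: (1.5,24)→(5,12.5)  cross = 1.5·12.5 − 5·24 = -101.2500; (r_i+r_j)·cross = 6.5·-101.2500 = -658.1250
edge 1: (5,12.5)→(19,22.5)  cross = 5·22.5 − 19·12.5 = -125.0000; (r_i+r_j)·cross = 24·-125.0000 = -3000.0000
edge 2: (19,22.5)→(17,38)  cross = 19·38 − 17·22.5 = 339.5000; (r_i+r_j)·cross = 36·339.5000 = 12222.0000
edge 3: (17,38)→(1.5,24)  cross = 17·24 − 1.5·38 = 351.0000; (r_i+r_j)·cross = 18.5·351.0000 = 6493.5000
Σcross = 464.2500 → A = |Σcross|/2 = 232.1250 mm²
Σ(r_i+r_j)·cross = 15057.3750 → first moment M = |Σ|/6 = 2509.5625
R_c = M/A = 2509.5625/232.1250 = 10.8113 mm
θ = 127° = 2.216568 rad
V = θ·R_c·A = 2.216568·10.8113·232.1250 = 5562.616 mm³

Volume = 5562.616 mm³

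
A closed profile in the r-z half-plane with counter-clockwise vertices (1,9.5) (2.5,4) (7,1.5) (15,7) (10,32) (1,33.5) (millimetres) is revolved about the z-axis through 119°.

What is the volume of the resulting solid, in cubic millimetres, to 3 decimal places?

Volume = 4783.370 mm³

Profile (r,z), 6 vertices: (1,9.5) (2.5,4) (7,1.5) (15,7) (10,32) (1,33.5)
edge 0: (1,9.5)→(2.5,4)  cross = 1·4 − 2.5·9.5 = -19.7500; (r_i+r_j)·cross = 3.5·-19.7500 = -69.1250
edge 1: (2.5,4)→(7,1.5)  cross = 2.5·1.5 − 7·4 = -24.2500; (r_i+r_j)·cross = 9.5·-24.2500 = -230.3750
edge 2: (7,1.5)→(15,7)  cross = 7·7 − 15·1.5 = 26.5000; (r_i+r_j)·cross = 22·26.5000 = 583.0000
edge 3: (15,7)→(10,32)  cross = 15·32 − 10·7 = 410.0000; (r_i+r_j)·cross = 25·410.0000 = 10250.0000
edge 4: (10,32)→(1,33.5)  cross = 10·33.5 − 1·32 = 303.0000; (r_i+r_j)·cross = 11·303.0000 = 3333.0000
edge 5: (1,33.5)→(1,9.5)  cross = 1·9.5 − 1·33.5 = -24.0000; (r_i+r_j)·cross = 2·-24.0000 = -48.0000
Σcross = 671.5000 → A = |Σcross|/2 = 335.7500 mm²
Σ(r_i+r_j)·cross = 13818.5000 → first moment M = |Σ|/6 = 2303.0833
R_c = M/A = 2303.0833/335.7500 = 6.8595 mm
θ = 119° = 2.076942 rad
V = θ·R_c·A = 2.076942·6.8595·335.7500 = 4783.370 mm³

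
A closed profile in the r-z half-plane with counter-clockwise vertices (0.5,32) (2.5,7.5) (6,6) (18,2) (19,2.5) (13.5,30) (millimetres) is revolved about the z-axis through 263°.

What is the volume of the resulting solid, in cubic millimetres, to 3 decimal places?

Profile (r,z), 6 vertices: (0.5,32) (2.5,7.5) (6,6) (18,2) (19,2.5) (13.5,30)
edge 0: (0.5,32)→(2.5,7.5)  cross = 0.5·7.5 − 2.5·32 = -76.2500; (r_i+r_j)·cross = 3·-76.2500 = -228.7500
edge 1: (2.5,7.5)→(6,6)  cross = 2.5·6 − 6·7.5 = -30.0000; (r_i+r_j)·cross = 8.5·-30.0000 = -255.0000
edge 2: (6,6)→(18,2)  cross = 6·2 − 18·6 = -96.0000; (r_i+r_j)·cross = 24·-96.0000 = -2304.0000
edge 3: (18,2)→(19,2.5)  cross = 18·2.5 − 19·2 = 7.0000; (r_i+r_j)·cross = 37·7.0000 = 259.0000
edge 4: (19,2.5)→(13.5,30)  cross = 19·30 − 13.5·2.5 = 536.2500; (r_i+r_j)·cross = 32.5·536.2500 = 17428.1250
edge 5: (13.5,30)→(0.5,32)  cross = 13.5·32 − 0.5·30 = 417.0000; (r_i+r_j)·cross = 14·417.0000 = 5838.0000
Σcross = 758.0000 → A = |Σcross|/2 = 379.0000 mm²
Σ(r_i+r_j)·cross = 20737.3750 → first moment M = |Σ|/6 = 3456.2292
R_c = M/A = 3456.2292/379.0000 = 9.1193 mm
θ = 263° = 4.590216 rad
V = θ·R_c·A = 4.590216·9.1193·379.0000 = 15864.838 mm³

Volume = 15864.838 mm³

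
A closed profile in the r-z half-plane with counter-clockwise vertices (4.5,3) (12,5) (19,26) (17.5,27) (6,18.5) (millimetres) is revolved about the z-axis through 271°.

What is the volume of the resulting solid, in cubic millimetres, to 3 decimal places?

Volume = 9252.557 mm³

Profile (r,z), 5 vertices: (4.5,3) (12,5) (19,26) (17.5,27) (6,18.5)
edge 0: (4.5,3)→(12,5)  cross = 4.5·5 − 12·3 = -13.5000; (r_i+r_j)·cross = 16.5·-13.5000 = -222.7500
edge 1: (12,5)→(19,26)  cross = 12·26 − 19·5 = 217.0000; (r_i+r_j)·cross = 31·217.0000 = 6727.0000
edge 2: (19,26)→(17.5,27)  cross = 19·27 − 17.5·26 = 58.0000; (r_i+r_j)·cross = 36.5·58.0000 = 2117.0000
edge 3: (17.5,27)→(6,18.5)  cross = 17.5·18.5 − 6·27 = 161.7500; (r_i+r_j)·cross = 23.5·161.7500 = 3801.1250
edge 4: (6,18.5)→(4.5,3)  cross = 6·3 − 4.5·18.5 = -65.2500; (r_i+r_j)·cross = 10.5·-65.2500 = -685.1250
Σcross = 358.0000 → A = |Σcross|/2 = 179.0000 mm²
Σ(r_i+r_j)·cross = 11737.2500 → first moment M = |Σ|/6 = 1956.2083
R_c = M/A = 1956.2083/179.0000 = 10.9285 mm
θ = 271° = 4.729842 rad
V = θ·R_c·A = 4.729842·10.9285·179.0000 = 9252.557 mm³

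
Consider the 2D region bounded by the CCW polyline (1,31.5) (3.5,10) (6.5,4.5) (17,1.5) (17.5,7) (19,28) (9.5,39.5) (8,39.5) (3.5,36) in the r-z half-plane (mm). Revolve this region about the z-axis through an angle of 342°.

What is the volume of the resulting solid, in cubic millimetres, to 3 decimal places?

Profile (r,z), 9 vertices: (1,31.5) (3.5,10) (6.5,4.5) (17,1.5) (17.5,7) (19,28) (9.5,39.5) (8,39.5) (3.5,36)
edge 0: (1,31.5)→(3.5,10)  cross = 1·10 − 3.5·31.5 = -100.2500; (r_i+r_j)·cross = 4.5·-100.2500 = -451.1250
edge 1: (3.5,10)→(6.5,4.5)  cross = 3.5·4.5 − 6.5·10 = -49.2500; (r_i+r_j)·cross = 10·-49.2500 = -492.5000
edge 2: (6.5,4.5)→(17,1.5)  cross = 6.5·1.5 − 17·4.5 = -66.7500; (r_i+r_j)·cross = 23.5·-66.7500 = -1568.6250
edge 3: (17,1.5)→(17.5,7)  cross = 17·7 − 17.5·1.5 = 92.7500; (r_i+r_j)·cross = 34.5·92.7500 = 3199.8750
edge 4: (17.5,7)→(19,28)  cross = 17.5·28 − 19·7 = 357.0000; (r_i+r_j)·cross = 36.5·357.0000 = 13030.5000
edge 5: (19,28)→(9.5,39.5)  cross = 19·39.5 − 9.5·28 = 484.5000; (r_i+r_j)·cross = 28.5·484.5000 = 13808.2500
edge 6: (9.5,39.5)→(8,39.5)  cross = 9.5·39.5 − 8·39.5 = 59.2500; (r_i+r_j)·cross = 17.5·59.2500 = 1036.8750
edge 7: (8,39.5)→(3.5,36)  cross = 8·36 − 3.5·39.5 = 149.7500; (r_i+r_j)·cross = 11.5·149.7500 = 1722.1250
edge 8: (3.5,36)→(1,31.5)  cross = 3.5·31.5 − 1·36 = 74.2500; (r_i+r_j)·cross = 4.5·74.2500 = 334.1250
Σcross = 1001.2500 → A = |Σcross|/2 = 500.6250 mm²
Σ(r_i+r_j)·cross = 30619.5000 → first moment M = |Σ|/6 = 5103.2500
R_c = M/A = 5103.2500/500.6250 = 10.1938 mm
θ = 342° = 5.969026 rad
V = θ·R_c·A = 5.969026·10.1938·500.6250 = 30461.432 mm³

Volume = 30461.432 mm³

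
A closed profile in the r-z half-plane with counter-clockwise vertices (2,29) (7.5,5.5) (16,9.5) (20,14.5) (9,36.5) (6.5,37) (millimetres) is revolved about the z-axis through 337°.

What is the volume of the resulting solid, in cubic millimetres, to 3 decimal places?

Profile (r,z), 6 vertices: (2,29) (7.5,5.5) (16,9.5) (20,14.5) (9,36.5) (6.5,37)
edge 0: (2,29)→(7.5,5.5)  cross = 2·5.5 − 7.5·29 = -206.5000; (r_i+r_j)·cross = 9.5·-206.5000 = -1961.7500
edge 1: (7.5,5.5)→(16,9.5)  cross = 7.5·9.5 − 16·5.5 = -16.7500; (r_i+r_j)·cross = 23.5·-16.7500 = -393.6250
edge 2: (16,9.5)→(20,14.5)  cross = 16·14.5 − 20·9.5 = 42.0000; (r_i+r_j)·cross = 36·42.0000 = 1512.0000
edge 3: (20,14.5)→(9,36.5)  cross = 20·36.5 − 9·14.5 = 599.5000; (r_i+r_j)·cross = 29·599.5000 = 17385.5000
edge 4: (9,36.5)→(6.5,37)  cross = 9·37 − 6.5·36.5 = 95.7500; (r_i+r_j)·cross = 15.5·95.7500 = 1484.1250
edge 5: (6.5,37)→(2,29)  cross = 6.5·29 − 2·37 = 114.5000; (r_i+r_j)·cross = 8.5·114.5000 = 973.2500
Σcross = 628.5000 → A = |Σcross|/2 = 314.2500 mm²
Σ(r_i+r_j)·cross = 18999.5000 → first moment M = |Σ|/6 = 3166.5833
R_c = M/A = 3166.5833/314.2500 = 10.0766 mm
θ = 337° = 5.881760 rad
V = θ·R_c·A = 5.881760·10.0766·314.2500 = 18625.082 mm³

Volume = 18625.082 mm³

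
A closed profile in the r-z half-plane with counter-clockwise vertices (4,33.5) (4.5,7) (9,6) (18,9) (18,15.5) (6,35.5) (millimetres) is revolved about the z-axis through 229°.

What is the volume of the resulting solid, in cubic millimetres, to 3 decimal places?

Volume = 10423.415 mm³

Profile (r,z), 6 vertices: (4,33.5) (4.5,7) (9,6) (18,9) (18,15.5) (6,35.5)
edge 0: (4,33.5)→(4.5,7)  cross = 4·7 − 4.5·33.5 = -122.7500; (r_i+r_j)·cross = 8.5·-122.7500 = -1043.3750
edge 1: (4.5,7)→(9,6)  cross = 4.5·6 − 9·7 = -36.0000; (r_i+r_j)·cross = 13.5·-36.0000 = -486.0000
edge 2: (9,6)→(18,9)  cross = 9·9 − 18·6 = -27.0000; (r_i+r_j)·cross = 27·-27.0000 = -729.0000
edge 3: (18,9)→(18,15.5)  cross = 18·15.5 − 18·9 = 117.0000; (r_i+r_j)·cross = 36·117.0000 = 4212.0000
edge 4: (18,15.5)→(6,35.5)  cross = 18·35.5 − 6·15.5 = 546.0000; (r_i+r_j)·cross = 24·546.0000 = 13104.0000
edge 5: (6,35.5)→(4,33.5)  cross = 6·33.5 − 4·35.5 = 59.0000; (r_i+r_j)·cross = 10·59.0000 = 590.0000
Σcross = 536.2500 → A = |Σcross|/2 = 268.1250 mm²
Σ(r_i+r_j)·cross = 15647.6250 → first moment M = |Σ|/6 = 2607.9375
R_c = M/A = 2607.9375/268.1250 = 9.7266 mm
θ = 229° = 3.996804 rad
V = θ·R_c·A = 3.996804·9.7266·268.1250 = 10423.415 mm³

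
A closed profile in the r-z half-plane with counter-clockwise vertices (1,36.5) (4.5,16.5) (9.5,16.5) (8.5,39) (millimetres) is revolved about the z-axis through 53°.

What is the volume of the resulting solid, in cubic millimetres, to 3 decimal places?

Profile (r,z), 4 vertices: (1,36.5) (4.5,16.5) (9.5,16.5) (8.5,39)
edge 0: (1,36.5)→(4.5,16.5)  cross = 1·16.5 − 4.5·36.5 = -147.7500; (r_i+r_j)·cross = 5.5·-147.7500 = -812.6250
edge 1: (4.5,16.5)→(9.5,16.5)  cross = 4.5·16.5 − 9.5·16.5 = -82.5000; (r_i+r_j)·cross = 14·-82.5000 = -1155.0000
edge 2: (9.5,16.5)→(8.5,39)  cross = 9.5·39 − 8.5·16.5 = 230.2500; (r_i+r_j)·cross = 18·230.2500 = 4144.5000
edge 3: (8.5,39)→(1,36.5)  cross = 8.5·36.5 − 1·39 = 271.2500; (r_i+r_j)·cross = 9.5·271.2500 = 2576.8750
Σcross = 271.2500 → A = |Σcross|/2 = 135.6250 mm²
Σ(r_i+r_j)·cross = 4753.7500 → first moment M = |Σ|/6 = 792.2917
R_c = M/A = 792.2917/135.6250 = 5.8418 mm
θ = 53° = 0.925025 rad
V = θ·R_c·A = 0.925025·5.8418·135.6250 = 732.889 mm³

Volume = 732.889 mm³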